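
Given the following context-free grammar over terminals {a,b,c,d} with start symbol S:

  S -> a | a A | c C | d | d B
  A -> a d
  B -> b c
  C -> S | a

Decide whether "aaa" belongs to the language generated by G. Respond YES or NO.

Convert to CNF:
  S -> T0 A | T1 B | T3 C | a | d
  A -> T0 T1
  B -> T2 T3
  C -> T0 A | T1 B | T3 C | a | d
  T0 -> a
  T1 -> d
  T2 -> b
  T3 -> c

CYK table (by increasing span):
  cell(0,0) a: {C,S,T0}  orig:{C,S}
  cell(1,1) a: {C,S,T0}  orig:{C,S}
  cell(2,2) a: {C,S,T0}  orig:{C,S}
  cell(0,1) aa: ∅
  cell(1,2) aa: ∅
  cell(0,2) aaa: ∅

S ∉ T[0,2] ⇒ NO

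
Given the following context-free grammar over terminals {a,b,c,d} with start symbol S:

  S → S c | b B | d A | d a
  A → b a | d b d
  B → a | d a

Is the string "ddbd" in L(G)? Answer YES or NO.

Convert to CNF:
  S -> S T3 | T0 B | T2 A | T2 T1
  A -> T0 T1 | T2 X4
  B -> T2 T1 | a
  T0 -> b
  T1 -> a
  T2 -> d
  T3 -> c
  X4 -> T0 T2

CYK table (by increasing span):
  [0..0]={T2}  "d"  orig:{}
  [1..1]={T2}  "d"  orig:{}
  [2..2]={T0}  "b"  orig:{}
  [3..3]={T2}  "d"  orig:{}
  [0..1]=∅  "dd"
  [1..2]=∅  "db"
  [2..3]={X4}  "bd"  orig:{}
  [0..2]=∅  "ddb"
  [1..3]={A}  "dbd"
  [0..3]={S}  "ddbd"

S ∈ T[0,3] ⇒ YES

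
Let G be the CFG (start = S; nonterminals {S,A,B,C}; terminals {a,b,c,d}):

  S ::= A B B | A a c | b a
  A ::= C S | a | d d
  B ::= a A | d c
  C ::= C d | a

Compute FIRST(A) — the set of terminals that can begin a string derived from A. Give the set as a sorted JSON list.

Compute FIRST by fixpoint:
round 1:
  A via A→a: +{a}
  A via A→d d: +{d}
  B via B→a A: +{a}
  B via B→d c: +{d}
  C via C→a: +{a}
  S via S→A B B: +{a,d}
  S via S→b a: +{b}
  FIRST(S)={a,b,d}  FIRST(A)={a,d}  FIRST(B)={a,d}  FIRST(C)={a}
round 2: done
  FIRST(S)={a,b,d}  FIRST(A)={a,d}  FIRST(B)={a,d}  FIRST(C)={a}

FIRST(A) = ["a", "d"]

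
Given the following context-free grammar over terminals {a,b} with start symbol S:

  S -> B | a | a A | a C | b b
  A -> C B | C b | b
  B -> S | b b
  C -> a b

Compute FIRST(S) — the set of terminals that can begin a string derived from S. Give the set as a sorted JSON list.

FIRST iteration:
round 1:
  A via A→b: +{b}
  B via B→b b: +{b}
  C via C→a b: +{a}
  S via S→B: +{b}
  S via S→a: +{a}
  S: {a,b}  A: {b}  B: {b}  C: {a}
round 2:
  A via A→C B: +{a}
  B via B→S: +{a}
  S: {a,b}  A: {a,b}  B: {a,b}  C: {a}
round 3: — fixpoint
  S: {a,b}  A: {a,b}  B: {a,b}  C: {a}

FIRST(S) = ["a", "b"]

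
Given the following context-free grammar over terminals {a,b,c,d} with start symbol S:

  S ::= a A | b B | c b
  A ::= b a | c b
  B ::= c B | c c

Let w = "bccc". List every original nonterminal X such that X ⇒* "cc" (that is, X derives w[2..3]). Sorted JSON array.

Convert to CNF:
  S -> T0 B | T1 A | T2 T0
  A -> T0 T1 | T2 T0
  B -> T2 B | T2 T2
  T0 -> b
  T1 -> a
  T2 -> c

CYK table (by increasing span), restricted to cells inside w[2..3]:
  [2..2]={T2}  "c"  orig:{}
  [3..3]={T2}  "c"  orig:{}
  [2..3]={B}  "cc"

Original NTs in T[2,3] deriving "cc": ["B"]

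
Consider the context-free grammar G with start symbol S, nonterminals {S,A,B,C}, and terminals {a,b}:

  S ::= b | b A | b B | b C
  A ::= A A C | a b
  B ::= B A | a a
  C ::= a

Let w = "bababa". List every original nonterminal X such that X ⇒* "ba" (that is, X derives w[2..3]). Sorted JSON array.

Convert to CNF:
  S -> T1 A | T1 B | T1 C | b
  A -> A X2 | T0 T1
  B -> B A | T0 T0
  C -> a
  T0 -> a
  T1 -> b
  X2 -> A C

CYK fill, restricted to cells inside w[2..3]:
  T[2,2] 'b' = {S,T1}  orig:{S}
  T[3,3] 'a' = {C,T0}  orig:{C}
  T[2,3] 'ba' = {S}

Original NTs in T[2,3] deriving "ba": ["S"]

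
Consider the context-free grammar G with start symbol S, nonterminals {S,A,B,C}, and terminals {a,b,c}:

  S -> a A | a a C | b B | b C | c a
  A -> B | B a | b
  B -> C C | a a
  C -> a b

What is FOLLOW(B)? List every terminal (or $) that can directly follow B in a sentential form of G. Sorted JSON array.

Compute FIRST by fixpoint:
[1]
  A via A→b: +{b}
  B via B→a a: +{a}
  C via C→a b: +{a}
  S via S→a A: +{a}
  S via S→b B: +{b}
  S via S→c a: +{c}
  S: {a,b,c}  A: {b}  B: {a}  C: {a}
[2]
  A via A→B: +{a}
  S: {a,b,c}  A: {a,b}  B: {a}  C: {a}
[3] (stable)
  S: {a,b,c}  A: {a,b}  B: {a}  C: {a}

FOLLOW sets:
seed FOLLOW(S) with $
[1]
  A→B a: FOLLOW(B) ⊇ FIRST(a) = {a}; new: +{a}
  B→C C: FOLLOW(C) ⊇ FIRST(C) = {a}; new: +{a}
  S→a A: FOLLOW(A) ⊇ FOLLOW(S) ⊇ {$}; new: +{$}
  S→a a C: FOLLOW(C) ⊇ FOLLOW(S) ⊇ {$}; new: +{$}
  S→b B: FOLLOW(B) ⊇ FOLLOW(S) ⊇ {$}; new: +{$}
  FOLLOW(S)={$}  FOLLOW(A)={$}  FOLLOW(B)={$,a}  FOLLOW(C)={$,a}
[2] — fixpoint
  FOLLOW(S)={$}  FOLLOW(A)={$}  FOLLOW(B)={$,a}  FOLLOW(C)={$,a}

FOLLOW(B) = ["$", "a"]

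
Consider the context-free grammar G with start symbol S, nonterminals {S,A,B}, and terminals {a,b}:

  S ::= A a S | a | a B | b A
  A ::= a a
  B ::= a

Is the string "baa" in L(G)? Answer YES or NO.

CNF form of G:
  S -> A X2 | T0 B | T1 A | a
  A -> T0 T0
  B -> a
  T0 -> a
  T1 -> b
  X2 -> T0 S

Fill CYK table bottom-up:
  T[0,0] 'b' = {T1}  orig:{}
  T[1,1] 'a' = {B,S,T0}  orig:{B,S}
  T[2,2] 'a' = {B,S,T0}  orig:{B,S}
  T[0,1] 'ba' = ∅
  T[1,2] 'aa' = {A,S,X2}  orig:{A,S}
  T[0,2] 'baa' = {S}

S ∈ T[0,2] ⇒ YES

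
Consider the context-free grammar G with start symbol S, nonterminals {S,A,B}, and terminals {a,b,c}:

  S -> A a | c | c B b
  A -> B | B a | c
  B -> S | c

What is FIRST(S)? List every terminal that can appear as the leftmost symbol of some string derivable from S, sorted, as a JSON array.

FIRST iteration:
[1]
  A via A→c: +{c}
  B via B→c: +{c}
  S via S→A a: +{c}
  FIRST(S)={c}  FIRST(A)={c}  FIRST(B)={c}
[2] — fixpoint
  FIRST(S)={c}  FIRST(A)={c}  FIRST(B)={c}

FIRST(S) = ["c"]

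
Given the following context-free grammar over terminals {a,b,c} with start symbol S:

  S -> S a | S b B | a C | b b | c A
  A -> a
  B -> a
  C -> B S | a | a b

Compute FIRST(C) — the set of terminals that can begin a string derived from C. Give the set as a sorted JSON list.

Compute FIRST by fixpoint:
iter 1:
  A via A→a: +{a}
  B via B→a: +{a}
  C via C→B S: +{a}
  S via S→a C: +{a}
  S via S→b b: +{b}
  S via S→c A: +{c}
  FIRST(S)={a,b,c}  FIRST(A)={a}  FIRST(B)={a}  FIRST(C)={a}
iter 2: done
  FIRST(S)={a,b,c}  FIRST(A)={a}  FIRST(B)={a}  FIRST(C)={a}

FIRST(C) = ["a"]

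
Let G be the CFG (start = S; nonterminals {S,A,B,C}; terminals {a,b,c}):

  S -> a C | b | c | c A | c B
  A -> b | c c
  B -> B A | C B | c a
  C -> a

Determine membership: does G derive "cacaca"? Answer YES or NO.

CNF form of G:
  S -> T0 A | T0 B | T1 C | b | c
  A -> T0 T0 | b
  B -> B A | C B | T0 T1
  C -> a
  T0 -> c
  T1 -> a

Fill CYK table bottom-up:
  [0..0]={S,T0}  "c"  orig:{S}
  [1..1]={C,T1}  "a"  orig:{C}
  [2..2]={S,T0}  "c"  orig:{S}
  [3..3]={C,T1}  "a"  orig:{C}
  [4..4]={S,T0}  "c"  orig:{S}
  [5..5]={C,T1}  "a"  orig:{C}
  [0..1]={B}  "ca"
  [1..2]=∅  "ac"
  [2..3]={B}  "ca"
  [3..4]=∅  "ac"
  [4..5]={B}  "ca"
  [0..2]=∅  "cac"
  [1..3]={B}  "aca"
  [2..4]=∅  "cac"
  [3..5]={B}  "aca"
  [0..3]={S}  "caca"
  [1..4]=∅  "acac"
  [2..5]={S}  "caca"
  [0..4]=∅  "cacac"
  [1..5]=∅  "acaca"
  [0..5]=∅  "cacaca"

S ∉ T[0,5] ⇒ NO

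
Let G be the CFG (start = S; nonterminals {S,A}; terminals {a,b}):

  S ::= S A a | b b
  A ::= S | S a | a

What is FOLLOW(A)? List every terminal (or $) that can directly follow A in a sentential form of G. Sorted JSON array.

FIRST sets, iterate to fixpoint:
round 1:
  A via A→a: +{a}
  S via S→b b: +{b}
  FIRST(S)={b}  FIRST(A)={a}
round 2:
  A via A→S: +{b}
  FIRST(S)={b}  FIRST(A)={a,b}
round 3: — fixpoint
  FIRST(S)={b}  FIRST(A)={a,b}

FOLLOW sets:
initialize: $ ∈ FOLLOW(S)
pass 1:
  A→S a: FOLLOW(S) ⊇ FIRST(a) = {a}; new: +{a}
  S→S A a: FOLLOW(S) ⊇ FIRST(A) = {a,b}; new: +{b}
  S→S A a: FOLLOW(A) ⊇ FIRST(a) = {a}; new: +{a}
  FOLLOW[S]={$,a,b}  FOLLOW[A]={a}
pass 2: — fixpoint
  FOLLOW[S]={$,a,b}  FOLLOW[A]={a}

FOLLOW(A) = ["a"]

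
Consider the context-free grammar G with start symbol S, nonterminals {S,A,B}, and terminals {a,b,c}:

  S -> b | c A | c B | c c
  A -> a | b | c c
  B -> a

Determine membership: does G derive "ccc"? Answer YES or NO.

Convert to CNF:
  S -> T0 A | T0 B | T0 T0 | b
  A -> T0 T0 | a | b
  B -> a
  T0 -> c

Fill CYK table bottom-up:
  cell(0,0) c: {T0}  orig:{}
  cell(1,1) c: {T0}  orig:{}
  cell(2,2) c: {T0}  orig:{}
  cell(0,1) cc: {A,S}
  cell(1,2) cc: {A,S}
  cell(0,2) ccc: {S}

S ∈ T[0,2] ⇒ YES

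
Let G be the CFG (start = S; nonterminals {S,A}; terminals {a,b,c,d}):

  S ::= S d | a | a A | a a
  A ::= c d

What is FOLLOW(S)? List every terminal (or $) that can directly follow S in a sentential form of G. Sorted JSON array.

FIRST sets, iterate to fixpoint:
round 1:
  A via A→c d: +{c}
  S via S→a: +{a}
  S: {a}  A: {c}
round 2: done
  S: {a}  A: {c}

Compute FOLLOW by fixpoint:
FOLLOW(S) := {$}
[1]
  S→S d: FOLLOW(S) ⊇ FIRST(d) = {d}; new: +{d}
  S→a A: FOLLOW(A) ⊇ FOLLOW(S) ⊇ {$,d}; new: +{$,d}
  FOLLOW[S]={$,d}  FOLLOW[A]={$,d}
[2] — fixpoint
  FOLLOW[S]={$,d}  FOLLOW[A]={$,d}

FOLLOW(S) = ["$", "d"]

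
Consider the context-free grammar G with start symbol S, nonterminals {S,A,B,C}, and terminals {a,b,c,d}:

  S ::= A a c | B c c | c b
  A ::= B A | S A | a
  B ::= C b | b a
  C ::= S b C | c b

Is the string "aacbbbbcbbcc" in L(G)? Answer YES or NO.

Convert to CNF:
  S -> A X4 | B X5 | T2 T0
  A -> B A | S A | a
  B -> C T0 | T0 T1
  C -> S X3 | T2 T0
  T0 -> b
  T1 -> a
  T2 -> c
  X3 -> T0 C
  X4 -> T1 T2
  X5 -> T2 T2

CYK table (by increasing span):
  [0..0]={A,T1}  "a"  orig:{A}
  [1..1]={A,T1}  "a"  orig:{A}
  [2..2]={T2}  "c"  orig:{}
  [3..3]={T0}  "b"  orig:{}
  [4..4]={T0}  "b"  orig:{}
  [5..5]={T0}  "b"  orig:{}
  [6..6]={T0}  "b"  orig:{}
  [7..7]={T2}  "c"  orig:{}
  [8..8]={T0}  "b"  orig:{}
  [9..9]={T0}  "b"  orig:{}
  [10..10]={T2}  "c"  orig:{}
  [11..11]={T2}  "c"  orig:{}
  [0..1]=∅  "aa"
  [1..2]={X4}  "ac"  orig:{}
  [2..3]={C,S}  "cb"
  [3..4]=∅  "bb"
  [4..5]=∅  "bb"
  [5..6]=∅  "bb"
  [6..7]=∅  "bc"
  [7..8]={C,S}  "cb"
  [8..9]=∅  "bb"
  [9..10]=∅  "bc"
  [10..11]={X5}  "cc"  orig:{}
  [0..2]={S}  "aac"
  [1..3]=∅  "acb"
  [2..4]={B}  "cbb"
  [3..5]=∅  "bbb"
  [4..6]=∅  "bbb"
  [5..7]=∅  "bbc"
  [6..8]={X3}  "bcb"  orig:{}
  [7..9]={B}  "cbb"
  [8..10]=∅  "bbc"
  [9..11]=∅  "bcc"
  [0..3]=∅  "aacb"
  [1..4]=∅  "acbb"
  [2..5]=∅  "cbbb"
  [3..6]=∅  "bbbb"
  [4..7]=∅  "bbbc"
  [5..8]=∅  "bbcb"
  [6..9]=∅  "bcbb"
  [7..10]=∅  "cbbc"
  [8..11]=∅  "bbcc"
  [0..4]=∅  "aacbb"
  [1..5]=∅  "acbbb"
  [2..6]=∅  "cbbbb"
  [3..7]=∅  "bbbbc"
  [4..8]=∅  "bbbcb"
  [5..9]=∅  "bbcbb"
  [6..10]=∅  "bcbbc"
  [7..11]={S}  "cbbcc"
  [0..5]=∅  "aacbbb"
  [1..6]=∅  "acbbbb"
  [2..7]=∅  "cbbbbc"
  [3..8]=∅  "bbbbcb"
  [4..9]=∅  "bbbcbb"
  [5..10]=∅  "bbcbbc"
  [6..11]=∅  "bcbbcc"
  [0..6]=∅  "aacbbbb"
  [1..7]=∅  "acbbbbc"
  [2..8]=∅  "cbbbbcb"
  [3..9]=∅  "bbbbcbb"
  [4..10]=∅  "bbbcbbc"
  [5..11]=∅  "bbcbbcc"
  [0..7]=∅  "aacbbbbc"
  [1..8]=∅  "acbbbbcb"
  [2..9]=∅  "cbbbbcbb"
  [3..10]=∅  "bbbbcbbc"
  [4..11]=∅  "bbbcbbcc"
  [0..8]=∅  "aacbbbbcb"
  [1..9]=∅  "acbbbbcbb"
  [2..10]=∅  "cbbbbcbbc"
  [3..11]=∅  "bbbbcbbcc"
  [0..9]=∅  "aacbbbbcbb"
  [1..10]=∅  "acbbbbcbbc"
  [2..11]=∅  "cbbbbcbbcc"
  [0..10]=∅  "aacbbbbcbbc"
  [1..11]=∅  "acbbbbcbbcc"
  [0..11]=∅  "aacbbbbcbbcc"

S ∉ T[0,11] ⇒ NO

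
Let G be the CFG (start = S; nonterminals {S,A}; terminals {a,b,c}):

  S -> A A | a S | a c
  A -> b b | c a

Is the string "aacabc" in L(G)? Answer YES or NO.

CNF form of G:
  S -> A A | T2 S | T2 T1
  A -> T0 T0 | T1 T2
  T0 -> b
  T1 -> c
  T2 -> a

CYK table (by increasing span):
  T[0,0] 'a' = {T2}  orig:{}
  T[1,1] 'a' = {T2}  orig:{}
  T[2,2] 'c' = {T1}  orig:{}
  T[3,3] 'a' = {T2}  orig:{}
  T[4,4] 'b' = {T0}  orig:{}
  T[5,5] 'c' = {T1}  orig:{}
  T[0,1] 'aa' = ∅
  T[1,2] 'ac' = {S}
  T[2,3] 'ca' = {A}
  T[3,4] 'ab' = ∅
  T[4,5] 'bc' = ∅
  T[0,2] 'aac' = {S}
  T[1,3] 'aca' = ∅
  T[2,4] 'cab' = ∅
  T[3,5] 'abc' = ∅
  T[0,3] 'aaca' = ∅
  T[1,4] 'acab' = ∅
  T[2,5] 'cabc' = ∅
  T[0,4] 'aacab' = ∅
  T[1,5] 'acabc' = ∅
  T[0,5] 'aacabc' = ∅

S ∉ T[0,5] ⇒ NO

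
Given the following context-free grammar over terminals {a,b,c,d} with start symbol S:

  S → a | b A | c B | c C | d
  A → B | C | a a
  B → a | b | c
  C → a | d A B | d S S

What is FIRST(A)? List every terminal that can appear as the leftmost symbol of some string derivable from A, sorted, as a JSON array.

FIRST iteration:
iter 1:
  A via A→a a: +{a}
  B via B→a: +{a}
  B via B→b: +{b}
  B via B→c: +{c}
  C via C→a: +{a}
  C via C→d A B: +{d}
  S via S→a: +{a}
  S via S→b A: +{b}
  S via S→c B: +{c}
  S via S→d: +{d}
  S: {a,b,c,d}  A: {a}  B: {a,b,c}  C: {a,d}
iter 2:
  A via A→B: +{b,c}
  A via A→C: +{d}
  S: {a,b,c,d}  A: {a,b,c,d}  B: {a,b,c}  C: {a,d}
iter 3: (no change)
  S: {a,b,c,d}  A: {a,b,c,d}  B: {a,b,c}  C: {a,d}

FIRST(A) = ["a", "b", "c", "d"]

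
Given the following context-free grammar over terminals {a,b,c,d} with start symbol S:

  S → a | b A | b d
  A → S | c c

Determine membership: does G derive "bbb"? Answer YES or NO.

Convert to CNF:
  S -> T0 A | T0 T1 | a
  A -> T0 A | T0 T1 | T2 T2 | a
  T0 -> b
  T1 -> d
  T2 -> c

Fill CYK table bottom-up:
  T[0,0] 'b' = {T0}  orig:{}
  T[1,1] 'b' = {T0}  orig:{}
  T[2,2] 'b' = {T0}  orig:{}
  T[0,1] 'bb' = ∅
  T[1,2] 'bb' = ∅
  T[0,2] 'bbb' = ∅

S ∉ T[0,2] ⇒ NO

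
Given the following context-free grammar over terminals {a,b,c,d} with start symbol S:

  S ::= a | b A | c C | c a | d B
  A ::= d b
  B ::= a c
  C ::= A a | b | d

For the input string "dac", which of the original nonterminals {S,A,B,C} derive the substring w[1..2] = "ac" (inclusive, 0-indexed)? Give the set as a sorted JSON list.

CNF form of G:
  S -> T0 B | T1 A | T3 C | T3 T2 | a
  A -> T0 T1
  B -> T2 T3
  C -> A T2 | b | d
  T0 -> d
  T1 -> b
  T2 -> a
  T3 -> c

Fill CYK table bottom-up (cells [i..j] with 1 ≤ i ≤ j ≤ 2 only):
  T[1,1] 'a' = {S,T2}  orig:{S}
  T[2,2] 'c' = {T3}  orig:{}
  T[1,2] 'ac' = {B}

Original NTs in T[1,2] deriving "ac": ["B"]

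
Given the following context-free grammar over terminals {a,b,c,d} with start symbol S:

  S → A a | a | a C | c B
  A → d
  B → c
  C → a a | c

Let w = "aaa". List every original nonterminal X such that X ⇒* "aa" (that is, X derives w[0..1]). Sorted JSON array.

CNF form of G:
  S -> A T0 | T0 C | T1 B | a
  A -> d
  B -> c
  C -> T0 T0 | c
  T0 -> a
  T1 -> c

CYK table (by increasing span) (cells [i..j] with 0 ≤ i ≤ j ≤ 1 only):
  T[0,0] 'a' = {S,T0}  orig:{S}
  T[1,1] 'a' = {S,T0}  orig:{S}
  T[0,1] 'aa' = {C}

Original NTs in T[0,1] deriving "aa": ["C"]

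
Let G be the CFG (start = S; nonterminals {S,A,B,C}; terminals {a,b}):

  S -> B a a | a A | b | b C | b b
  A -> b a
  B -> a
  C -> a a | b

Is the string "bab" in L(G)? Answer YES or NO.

Convert to CNF:
  S -> B X2 | T0 C | T0 T0 | T1 A | b
  A -> T0 T1
  B -> a
  C -> T1 T1 | b
  T0 -> b
  T1 -> a
  X2 -> T1 T1

CYK table (by increasing span):
  [0..0]={C,S,T0}  "b"  orig:{C,S}
  [1..1]={B,T1}  "a"  orig:{B}
  [2..2]={C,S,T0}  "b"  orig:{C,S}
  [0..1]={A}  "ba"
  [1..2]=∅  "ab"
  [0..2]=∅  "bab"

S ∉ T[0,2] ⇒ NO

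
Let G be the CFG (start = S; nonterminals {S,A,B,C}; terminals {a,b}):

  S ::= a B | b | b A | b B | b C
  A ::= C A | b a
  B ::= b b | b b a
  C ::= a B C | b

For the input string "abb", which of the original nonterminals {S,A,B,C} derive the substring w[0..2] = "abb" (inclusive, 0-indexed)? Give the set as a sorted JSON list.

Convert to CNF:
  S -> T0 A | T0 B | T0 C | T1 B | b
  A -> C A | T0 T1
  B -> T0 T0 | T0 X2
  C -> T1 X3 | b
  T0 -> b
  T1 -> a
  X2 -> T0 T1
  X3 -> B C

Fill CYK table bottom-up (cells [i..j] with 0 ≤ i ≤ j ≤ 2 only):
  cell(0,0) a: {T1}  orig:{}
  cell(1,1) b: {C,S,T0}  orig:{C,S}
  cell(2,2) b: {C,S,T0}  orig:{C,S}
  cell(0,1) ab: ∅
  cell(1,2) bb: {B,S}
  cell(0,2) abb: {S}

Original NTs in T[0,2] deriving "abb": ["S"]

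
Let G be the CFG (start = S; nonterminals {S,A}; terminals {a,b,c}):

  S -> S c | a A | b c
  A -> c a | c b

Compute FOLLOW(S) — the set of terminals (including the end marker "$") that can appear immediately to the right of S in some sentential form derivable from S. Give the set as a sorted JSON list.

FIRST sets, iterate to fixpoint:
[1]
  A via A→c a: +{c}
  S via S→a A: +{a}
  S via S→b c: +{b}
  S: {a,b}  A: {c}
[2] (no change)
  S: {a,b}  A: {c}

FOLLOW iteration:
seed FOLLOW(S) with $
round 1:
  S→S c: FOLLOW(S) ⊇ FIRST(c) = {c}; new: +{c}
  S→a A: FOLLOW(A) ⊇ FOLLOW(S) ⊇ {$,c}; new: +{$,c}
  S: {$,c}  A: {$,c}
round 2: (no change)
  S: {$,c}  A: {$,c}

FOLLOW(S) = ["$", "c"]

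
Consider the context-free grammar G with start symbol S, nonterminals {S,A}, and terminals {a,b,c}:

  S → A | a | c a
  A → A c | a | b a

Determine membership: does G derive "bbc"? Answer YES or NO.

CNF form of G:
  S -> A T0 | T0 T2 | T1 T2 | a
  A -> A T0 | T1 T2 | a
  T0 -> c
  T1 -> b
  T2 -> a

Fill CYK table bottom-up:
  T[0,0] 'b' = {T1}  orig:{}
  T[1,1] 'b' = {T1}  orig:{}
  T[2,2] 'c' = {T0}  orig:{}
  T[0,1] 'bb' = ∅
  T[1,2] 'bc' = ∅
  T[0,2] 'bbc' = ∅

S ∉ T[0,2] ⇒ NO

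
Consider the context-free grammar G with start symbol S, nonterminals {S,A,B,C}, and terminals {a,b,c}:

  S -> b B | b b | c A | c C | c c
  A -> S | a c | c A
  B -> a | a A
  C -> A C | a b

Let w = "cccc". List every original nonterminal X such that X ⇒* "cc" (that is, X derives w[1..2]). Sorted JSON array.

CNF form of G:
  S -> T1 A | T1 C | T1 T1 | T2 B | T2 T2
  A -> T0 T1 | T1 A | T1 C | T1 T1 | T2 B | T2 T2
  B -> T0 A | a
  C -> A C | T0 T2
  T0 -> a
  T1 -> c
  T2 -> b

Fill CYK table bottom-up — only the sub-triangle for w[1..2]:
  cell(1,1) c: {T1}  orig:{}
  cell(2,2) c: {T1}  orig:{}
  cell(1,2) cc: {A,S}

Original NTs in T[1,2] deriving "cc": ["A", "S"]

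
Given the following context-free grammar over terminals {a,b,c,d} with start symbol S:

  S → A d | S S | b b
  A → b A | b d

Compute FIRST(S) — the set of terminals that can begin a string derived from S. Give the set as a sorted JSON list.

FIRST sets, iterate to fixpoint:
round 1:
  A via A→b A: +{b}
  S via S→A d: +{b}
  S: {b}  A: {b}
round 2: (stable)
  S: {b}  A: {b}

FIRST(S) = ["b"]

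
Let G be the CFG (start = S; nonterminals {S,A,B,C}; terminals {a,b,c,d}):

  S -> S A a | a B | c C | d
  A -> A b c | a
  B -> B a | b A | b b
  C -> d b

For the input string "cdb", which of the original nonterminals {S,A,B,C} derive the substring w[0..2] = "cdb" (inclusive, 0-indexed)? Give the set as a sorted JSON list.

Convert to CNF:
  S -> S X5 | T1 C | T2 B | d
  A -> A X4 | a
  B -> B T2 | T0 A | T0 T0
  C -> T3 T0
  T0 -> b
  T1 -> c
  T2 -> a
  T3 -> d
  X4 -> T0 T1
  X5 -> A T2

Fill CYK table bottom-up (cells [i..j] with 0 ≤ i ≤ j ≤ 2 only):
  cell(0,0) c: {T1}  orig:{}
  cell(1,1) d: {S,T3}  orig:{S}
  cell(2,2) b: {T0}  orig:{}
  cell(0,1) cd: ∅
  cell(1,2) db: {C}
  cell(0,2) cdb: {S}

Original NTs in T[0,2] deriving "cdb": ["S"]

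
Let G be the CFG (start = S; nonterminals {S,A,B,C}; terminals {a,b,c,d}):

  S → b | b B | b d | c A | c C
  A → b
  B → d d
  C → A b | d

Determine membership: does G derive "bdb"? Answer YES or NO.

Convert to CNF:
  S -> T1 B | T1 T0 | T2 A | T2 C | b
  A -> b
  B -> T0 T0
  C -> A T1 | d
  T0 -> d
  T1 -> b
  T2 -> c

Fill CYK table bottom-up:
  cell(0,0) b: {A,S,T1}  orig:{A,S}
  cell(1,1) d: {C,T0}  orig:{C}
  cell(2,2) b: {A,S,T1}  orig:{A,S}
  cell(0,1) bd: {S}
  cell(1,2) db: ∅
  cell(0,2) bdb: ∅

S ∉ T[0,2] ⇒ NO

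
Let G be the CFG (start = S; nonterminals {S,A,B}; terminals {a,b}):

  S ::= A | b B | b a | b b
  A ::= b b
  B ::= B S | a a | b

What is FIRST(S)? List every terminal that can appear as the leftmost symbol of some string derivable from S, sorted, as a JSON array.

FIRST iteration:
pass 1:
  A via A→b b: +{b}
  B via B→a a: +{a}
  B via B→b: +{b}
  S via S→A: +{b}
  FIRST(S)={b}  FIRST(A)={b}  FIRST(B)={a,b}
pass 2: — fixpoint
  FIRST(S)={b}  FIRST(A)={b}  FIRST(B)={a,b}

FIRST(S) = ["b"]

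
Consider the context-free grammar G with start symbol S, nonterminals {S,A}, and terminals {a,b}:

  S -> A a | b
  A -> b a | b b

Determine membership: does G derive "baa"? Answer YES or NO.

Convert to CNF:
  S -> A T1 | b
  A -> T0 T0 | T0 T1
  T0 -> b
  T1 -> a

CYK table (by increasing span):
  [0..0]={S,T0}  "b"  orig:{S}
  [1..1]={T1}  "a"  orig:{}
  [2..2]={T1}  "a"  orig:{}
  [0..1]={A}  "ba"
  [1..2]=∅  "aa"
  [0..2]={S}  "baa"

S ∈ T[0,2] ⇒ YES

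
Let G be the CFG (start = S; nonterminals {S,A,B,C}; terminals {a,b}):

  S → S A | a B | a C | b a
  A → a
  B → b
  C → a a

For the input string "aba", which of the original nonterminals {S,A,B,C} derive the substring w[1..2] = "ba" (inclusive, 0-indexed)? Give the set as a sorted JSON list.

CNF form of G:
  S -> S A | T0 B | T0 C | T1 T0
  A -> a
  B -> b
  C -> T0 T0
  T0 -> a
  T1 -> b

CYK table (by increasing span) — only the sub-triangle for w[1..2]:
  [1..1]={B,T1}  "b"  orig:{B}
  [2..2]={A,T0}  "a"  orig:{A}
  [1..2]={S}  "ba"

Original NTs in T[1,2] deriving "ba": ["S"]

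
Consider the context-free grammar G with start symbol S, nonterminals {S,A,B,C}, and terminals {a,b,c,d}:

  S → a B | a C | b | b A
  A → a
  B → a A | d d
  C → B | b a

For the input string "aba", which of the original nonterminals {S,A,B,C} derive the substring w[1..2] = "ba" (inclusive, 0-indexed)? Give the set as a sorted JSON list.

CNF form of G:
  S -> T0 B | T0 C | T2 A | b
  A -> a
  B -> T0 A | T1 T1
  C -> T0 A | T1 T1 | T2 T0
  T0 -> a
  T1 -> d
  T2 -> b

CYK fill — only the sub-triangle for w[1..2]:
  [1..1]={S,T2}  "b"  orig:{S}
  [2..2]={A,T0}  "a"  orig:{A}
  [1..2]={C,S}  "ba"

Original NTs in T[1,2] deriving "ba": ["C", "S"]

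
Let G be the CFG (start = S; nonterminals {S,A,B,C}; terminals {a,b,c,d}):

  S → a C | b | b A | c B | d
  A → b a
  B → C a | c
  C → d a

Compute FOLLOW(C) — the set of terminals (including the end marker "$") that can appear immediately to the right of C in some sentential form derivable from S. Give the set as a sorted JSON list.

FIRST sets, iterate to fixpoint:
[1]
  A via A→b a: +{b}
  B via B→c: +{c}
  C via C→d a: +{d}
  S via S→a C: +{a}
  S via S→b: +{b}
  S via S→c B: +{c}
  S via S→d: +{d}
  S: {a,b,c,d}  A: {b}  B: {c}  C: {d}
[2]
  B via B→C a: +{d}
  S: {a,b,c,d}  A: {b}  B: {c,d}  C: {d}
[3] (no change)
  S: {a,b,c,d}  A: {b}  B: {c,d}  C: {d}

FOLLOW sets:
seed FOLLOW(S) with $
round 1:
  B→C a: FOLLOW(C) ⊇ FIRST(a) = {a}; new: +{a}
  S→a C: FOLLOW(C) ⊇ FOLLOW(S) ⊇ {$}; new: +{$}
  S→b A: FOLLOW(A) ⊇ FOLLOW(S) ⊇ {$}; new: +{$}
  S→c B: FOLLOW(B) ⊇ FOLLOW(S) ⊇ {$}; new: +{$}
  FOLLOW[S]={$}  FOLLOW[A]={$}  FOLLOW[B]={$}  FOLLOW[C]={$,a}
round 2: done
  FOLLOW[S]={$}  FOLLOW[A]={$}  FOLLOW[B]={$}  FOLLOW[C]={$,a}

FOLLOW(C) = ["$", "a"]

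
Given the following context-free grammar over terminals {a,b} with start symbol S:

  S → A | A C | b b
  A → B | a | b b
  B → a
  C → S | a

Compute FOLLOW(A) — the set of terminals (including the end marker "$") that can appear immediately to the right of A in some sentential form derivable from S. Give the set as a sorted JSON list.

Compute FIRST by fixpoint:
[1]
  A via A→a: +{a}
  A via A→b b: +{b}
  B via B→a: +{a}
  C via C→a: +{a}
  S via S→A: +{a,b}
  S: {a,b}  A: {a,b}  B: {a}  C: {a}
[2]
  C via C→S: +{b}
  S: {a,b}  A: {a,b}  B: {a}  C: {a,b}
[3] — fixpoint
  S: {a,b}  A: {a,b}  B: {a}  C: {a,b}

FOLLOW iteration:
seed FOLLOW(S) with $
pass 1:
  S→A: FOLLOW(A) ⊇ FOLLOW(S) ⊇ {$}; new: +{$}
  S→A C: FOLLOW(A) ⊇ FIRST(C) = {a,b}; new: +{a,b}
  S→A C: FOLLOW(C) ⊇ FOLLOW(S) ⊇ {$}; new: +{$}
  FOLLOW[S]={$}  FOLLOW[A]={$,a,b}  FOLLOW[B]={}  FOLLOW[C]={$}
pass 2:
  A→B: FOLLOW(B) ⊇ FOLLOW(A) ⊇ {$,a,b}; new: +{$,a,b}
  FOLLOW[S]={$}  FOLLOW[A]={$,a,b}  FOLLOW[B]={$,a,b}  FOLLOW[C]={$}
pass 3: done
  FOLLOW[S]={$}  FOLLOW[A]={$,a,b}  FOLLOW[B]={$,a,b}  FOLLOW[C]={$}

FOLLOW(A) = ["$", "a", "b"]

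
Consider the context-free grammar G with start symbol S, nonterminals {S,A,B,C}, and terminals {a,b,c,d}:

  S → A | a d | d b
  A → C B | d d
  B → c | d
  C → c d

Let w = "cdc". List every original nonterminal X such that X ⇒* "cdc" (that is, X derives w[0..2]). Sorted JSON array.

CNF form of G:
  S -> C B | T0 T0 | T0 T3 | T2 T0
  A -> C B | T0 T0
  B -> c | d
  C -> T1 T0
  T0 -> d
  T1 -> c
  T2 -> a
  T3 -> b

CYK table (by increasing span), restricted to cells inside w[0..2]:
  [0..0]={B,T1}  "c"  orig:{B}
  [1..1]={B,T0}  "d"  orig:{B}
  [2..2]={B,T1}  "c"  orig:{B}
  [0..1]={C}  "cd"
  [1..2]=∅  "dc"
  [0..2]={A,S}  "cdc"

Original NTs in T[0,2] deriving "cdc": ["A", "S"]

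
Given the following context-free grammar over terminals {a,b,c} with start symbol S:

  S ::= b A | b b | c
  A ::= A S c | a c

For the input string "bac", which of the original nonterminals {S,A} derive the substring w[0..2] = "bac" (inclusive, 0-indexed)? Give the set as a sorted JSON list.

CNF form of G:
  S -> T2 A | T2 T2 | c
  A -> A X3 | T1 T0
  T0 -> c
  T1 -> a
  T2 -> b
  X3 -> S T0

CYK table (by increasing span), restricted to cells inside w[0..2]:
  cell(0,0) b: {T2}  orig:{}
  cell(1,1) a: {T1}  orig:{}
  cell(2,2) c: {S,T0}  orig:{S}
  cell(0,1) ba: ∅
  cell(1,2) ac: {A}
  cell(0,2) bac: {S}

Original NTs in T[0,2] deriving "bac": ["S"]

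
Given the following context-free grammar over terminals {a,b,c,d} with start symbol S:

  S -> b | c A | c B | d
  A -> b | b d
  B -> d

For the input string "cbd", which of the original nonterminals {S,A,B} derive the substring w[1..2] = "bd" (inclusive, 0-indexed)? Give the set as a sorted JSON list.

Convert to CNF:
  S -> T2 A | T2 B | b | d
  A -> T0 T1 | b
  B -> d
  T0 -> b
  T1 -> d
  T2 -> c

CYK fill (cells [i..j] with 1 ≤ i ≤ j ≤ 2 only):
  [1..1]={A,S,T0}  "b"  orig:{A,S}
  [2..2]={B,S,T1}  "d"  orig:{B,S}
  [1..2]={A}  "bd"

Original NTs in T[1,2] deriving "bd": ["A"]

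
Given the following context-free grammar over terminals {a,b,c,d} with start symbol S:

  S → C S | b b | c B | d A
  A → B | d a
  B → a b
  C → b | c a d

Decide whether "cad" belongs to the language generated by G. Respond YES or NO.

Convert to CNF:
  S -> C S | T1 T1 | T2 A | T3 B
  A -> T0 T1 | T2 T0
  B -> T0 T1
  C -> T3 X4 | b
  T0 -> a
  T1 -> b
  T2 -> d
  T3 -> c
  X4 -> T0 T2

CYK fill:
  cell(0,0) c: {T3}  orig:{}
  cell(1,1) a: {T0}  orig:{}
  cell(2,2) d: {T2}  orig:{}
  cell(0,1) ca: ∅
  cell(1,2) ad: {X4}  orig:{}
  cell(0,2) cad: {C}

S ∉ T[0,2] ⇒ NO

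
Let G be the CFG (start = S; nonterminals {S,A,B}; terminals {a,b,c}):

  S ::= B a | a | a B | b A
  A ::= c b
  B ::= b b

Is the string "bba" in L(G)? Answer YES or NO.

CNF form of G:
  S -> B T2 | T1 A | T2 B | a
  A -> T0 T1
  B -> T1 T1
  T0 -> c
  T1 -> b
  T2 -> a

Fill CYK table bottom-up:
  [0..0]={T1}  "b"  orig:{}
  [1..1]={T1}  "b"  orig:{}
  [2..2]={S,T2}  "a"  orig:{S}
  [0..1]={B}  "bb"
  [1..2]=∅  "ba"
  [0..2]={S}  "bba"

S ∈ T[0,2] ⇒ YES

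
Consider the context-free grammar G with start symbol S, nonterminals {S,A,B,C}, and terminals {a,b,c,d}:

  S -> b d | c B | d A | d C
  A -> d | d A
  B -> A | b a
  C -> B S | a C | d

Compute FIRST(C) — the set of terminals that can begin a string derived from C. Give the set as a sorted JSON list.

Compute FIRST by fixpoint:
[1]
  A via A→d: +{d}
  B via B→A: +{d}
  B via B→b a: +{b}
  C via C→B S: +{b,d}
  C via C→a C: +{a}
  S via S→b d: +{b}
  S via S→c B: +{c}
  S via S→d A: +{d}
  FIRST[S]={b,c,d}  FIRST[A]={d}  FIRST[B]={b,d}  FIRST[C]={a,b,d}
[2] — fixpoint
  FIRST[S]={b,c,d}  FIRST[A]={d}  FIRST[B]={b,d}  FIRST[C]={a,b,d}

FIRST(C) = ["a", "b", "d"]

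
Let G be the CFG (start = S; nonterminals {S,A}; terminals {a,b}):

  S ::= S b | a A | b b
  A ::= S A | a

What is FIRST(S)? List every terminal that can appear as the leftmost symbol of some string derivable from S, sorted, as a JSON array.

FIRST iteration:
pass 1:
  A via A→a: +{a}
  S via S→a A: +{a}
  S via S→b b: +{b}
  FIRST(S)={a,b}  FIRST(A)={a}
pass 2:
  A via A→S A: +{b}
  FIRST(S)={a,b}  FIRST(A)={a,b}
pass 3: (stable)
  FIRST(S)={a,b}  FIRST(A)={a,b}

FIRST(S) = ["a", "b"]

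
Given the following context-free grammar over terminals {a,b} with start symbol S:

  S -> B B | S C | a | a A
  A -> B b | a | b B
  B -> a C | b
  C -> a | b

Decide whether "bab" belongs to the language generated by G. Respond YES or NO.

Convert to CNF:
  S -> B B | S C | T1 A | a
  A -> B T0 | T0 B | a
  B -> T1 C | b
  C -> a | b
  T0 -> b
  T1 -> a

CYK table (by increasing span):
  [0..0]={B,C,T0}  "b"  orig:{B,C}
  [1..1]={A,C,S,T1}  "a"  orig:{A,C,S}
  [2..2]={B,C,T0}  "b"  orig:{B,C}
  [0..1]=∅  "ba"
  [1..2]={B,S}  "ab"
  [0..2]={A,S}  "bab"

S ∈ T[0,2] ⇒ YES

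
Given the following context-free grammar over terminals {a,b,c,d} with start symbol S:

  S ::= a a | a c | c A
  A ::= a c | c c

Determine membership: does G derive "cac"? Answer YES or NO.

CNF form of G:
  S -> T0 T0 | T0 T1 | T1 A
  A -> T0 T1 | T1 T1
  T0 -> a
  T1 -> c

CYK table (by increasing span):
  cell(0,0) c: {T1}  orig:{}
  cell(1,1) a: {T0}  orig:{}
  cell(2,2) c: {T1}  orig:{}
  cell(0,1) ca: ∅
  cell(1,2) ac: {A,S}
  cell(0,2) cac: {S}

S ∈ T[0,2] ⇒ YES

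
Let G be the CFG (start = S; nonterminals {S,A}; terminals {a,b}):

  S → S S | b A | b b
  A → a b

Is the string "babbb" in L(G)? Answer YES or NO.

Convert to CNF:
  S -> S S | T1 A | T1 T1
  A -> T0 T1
  T0 -> a
  T1 -> b

CYK table (by increasing span):
  [0..0]={T1}  "b"  orig:{}
  [1..1]={T0}  "a"  orig:{}
  [2..2]={T1}  "b"  orig:{}
  [3..3]={T1}  "b"  orig:{}
  [4..4]={T1}  "b"  orig:{}
  [0..1]=∅  "ba"
  [1..2]={A}  "ab"
  [2..3]={S}  "bb"
  [3..4]={S}  "bb"
  [0..2]={S}  "bab"
  [1..3]=∅  "abb"
  [2..4]=∅  "bbb"
  [0..3]=∅  "babb"
  [1..4]=∅  "abbb"
  [0..4]={S}  "babbb"

S ∈ T[0,4] ⇒ YES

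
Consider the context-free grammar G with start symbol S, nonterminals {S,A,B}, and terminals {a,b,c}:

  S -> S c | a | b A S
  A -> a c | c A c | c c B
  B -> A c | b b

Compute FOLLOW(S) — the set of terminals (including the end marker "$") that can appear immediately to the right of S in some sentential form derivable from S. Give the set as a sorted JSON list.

FIRST sets, iterate to fixpoint:
[1]
  A via A→a c: +{a}
  A via A→c A c: +{c}
  B via B→A c: +{a,c}
  B via B→b b: +{b}
  S via S→a: +{a}
  S via S→b A S: +{b}
  FIRST[S]={a,b}  FIRST[A]={a,c}  FIRST[B]={a,b,c}
[2] (stable)
  FIRST[S]={a,b}  FIRST[A]={a,c}  FIRST[B]={a,b,c}

FOLLOW iteration:
initialize: $ ∈ FOLLOW(S)
[1]
  A→c A c: FOLLOW(A) ⊇ FIRST(c) = {c}; new: +{c}
  A→c c B: FOLLOW(B) ⊇ FOLLOW(A) ⊇ {c}; new: +{c}
  S→S c: FOLLOW(S) ⊇ FIRST(c) = {c}; new: +{c}
  S→b A S: FOLLOW(A) ⊇ FIRST(S) = {a,b}; new: +{a,b}
  FOLLOW[S]={$,c}  FOLLOW[A]={a,b,c}  FOLLOW[B]={c}
[2]
  A→c c B: FOLLOW(B) ⊇ FOLLOW(A) ⊇ {a,b,c}; new: +{a,b}
  FOLLOW[S]={$,c}  FOLLOW[A]={a,b,c}  FOLLOW[B]={a,b,c}
[3] (no change)
  FOLLOW[S]={$,c}  FOLLOW[A]={a,b,c}  FOLLOW[B]={a,b,c}

FOLLOW(S) = ["$", "c"]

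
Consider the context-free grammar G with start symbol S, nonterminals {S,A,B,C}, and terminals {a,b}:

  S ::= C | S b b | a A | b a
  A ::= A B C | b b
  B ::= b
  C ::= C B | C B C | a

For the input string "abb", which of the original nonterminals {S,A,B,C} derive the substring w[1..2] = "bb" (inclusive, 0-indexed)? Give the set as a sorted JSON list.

CNF form of G:
  S -> C B | C X4 | S X5 | T0 T1 | T1 A | a
  A -> A X2 | T0 T0
  B -> b
  C -> C B | C X3 | a
  T0 -> b
  T1 -> a
  X2 -> B C
  X3 -> B C
  X4 -> B C
  X5 -> T0 T0

Fill CYK table bottom-up (cells [i..j] with 1 ≤ i ≤ j ≤ 2 only):
  T[1,1] 'b' = {B,T0}  orig:{B}
  T[2,2] 'b' = {B,T0}  orig:{B}
  T[1,2] 'bb' = {A,X5}  orig:{A}

Original NTs in T[1,2] deriving "bb": ["A"]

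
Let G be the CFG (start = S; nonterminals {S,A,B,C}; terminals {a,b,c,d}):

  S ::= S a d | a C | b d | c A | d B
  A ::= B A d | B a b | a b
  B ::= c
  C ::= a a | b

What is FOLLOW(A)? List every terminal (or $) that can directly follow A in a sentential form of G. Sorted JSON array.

FIRST sets, iterate to fixpoint:
pass 1:
  A via A→a b: +{a}
  B via B→c: +{c}
  C via C→a a: +{a}
  C via C→b: +{b}
  S via S→a C: +{a}
  S via S→b d: +{b}
  S via S→c A: +{c}
  S via S→d B: +{d}
  S: {a,b,c,d}  A: {a}  B: {c}  C: {a,b}
pass 2:
  A via A→B A d: +{c}
  S: {a,b,c,d}  A: {a,c}  B: {c}  C: {a,b}
pass 3: (no change)
  S: {a,b,c,d}  A: {a,c}  B: {c}  C: {a,b}

FOLLOW sets:
initialize: $ ∈ FOLLOW(S)
iter 1:
  A→B A d: FOLLOW(B) ⊇ FIRST(A) = {a,c}; new: +{a,c}
  A→B A d: FOLLOW(A) ⊇ FIRST(d) = {d}; new: +{d}
  S→S a d: FOLLOW(S) ⊇ FIRST(a) = {a}; new: +{a}
  S→a C: FOLLOW(C) ⊇ FOLLOW(S) ⊇ {$,a}; new: +{$,a}
  S→c A: FOLLOW(A) ⊇ FOLLOW(S) ⊇ {$,a}; new: +{$,a}
  S→d B: FOLLOW(B) ⊇ FOLLOW(S) ⊇ {$,a}; new: +{$}
  FOLLOW(S)={$,a}  FOLLOW(A)={$,a,d}  FOLLOW(B)={$,a,c}  FOLLOW(C)={$,a}
iter 2: done
  FOLLOW(S)={$,a}  FOLLOW(A)={$,a,d}  FOLLOW(B)={$,a,c}  FOLLOW(C)={$,a}

FOLLOW(A) = ["$", "a", "d"]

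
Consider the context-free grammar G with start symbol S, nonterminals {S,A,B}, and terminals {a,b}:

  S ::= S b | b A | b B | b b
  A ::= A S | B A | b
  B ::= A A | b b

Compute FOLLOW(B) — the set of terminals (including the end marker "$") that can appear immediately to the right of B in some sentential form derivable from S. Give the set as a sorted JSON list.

FIRST iteration:
round 1:
  A via A→b: +{b}
  B via B→A A: +{b}
  S via S→b A: +{b}
  S: {b}  A: {b}  B: {b}
round 2: (no change)
  S: {b}  A: {b}  B: {b}

FOLLOW iteration:
seed FOLLOW(S) with $
[1]
  A→A S: FOLLOW(A) ⊇ FIRST(S) = {b}; new: +{b}
  A→A S: FOLLOW(S) ⊇ FOLLOW(A) ⊇ {b}; new: +{b}
  A→B A: FOLLOW(B) ⊇ FIRST(A) = {b}; new: +{b}
  S→b A: FOLLOW(A) ⊇ FOLLOW(S) ⊇ {$,b}; new: +{$}
  S→b B: FOLLOW(B) ⊇ FOLLOW(S) ⊇ {$,b}; new: +{$}
  FOLLOW(S)={$,b}  FOLLOW(A)={$,b}  FOLLOW(B)={$,b}
[2] (stable)
  FOLLOW(S)={$,b}  FOLLOW(A)={$,b}  FOLLOW(B)={$,b}

FOLLOW(B) = ["$", "b"]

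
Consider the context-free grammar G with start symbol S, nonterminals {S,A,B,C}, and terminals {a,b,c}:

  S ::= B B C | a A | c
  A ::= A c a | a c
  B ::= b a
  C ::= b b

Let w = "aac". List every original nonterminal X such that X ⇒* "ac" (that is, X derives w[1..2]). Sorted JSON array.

CNF form of G:
  S -> B X4 | T1 A | c
  A -> A X3 | T1 T0
  B -> T2 T1
  C -> T2 T2
  T0 -> c
  T1 -> a
  T2 -> b
  X3 -> T0 T1
  X4 -> B C

CYK table (by increasing span) — only the sub-triangle for w[1..2]:
  cell(1,1) a: {T1}  orig:{}
  cell(2,2) c: {S,T0}  orig:{S}
  cell(1,2) ac: {A}

Original NTs in T[1,2] deriving "ac": ["A"]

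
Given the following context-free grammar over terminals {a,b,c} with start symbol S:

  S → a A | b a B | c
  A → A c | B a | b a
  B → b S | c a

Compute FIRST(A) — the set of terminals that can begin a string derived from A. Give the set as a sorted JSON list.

FIRST iteration:
round 1:
  A via A→b a: +{b}
  B via B→b S: +{b}
  B via B→c a: +{c}
  S via S→a A: +{a}
  S via S→b a B: +{b}
  S via S→c: +{c}
  FIRST[S]={a,b,c}  FIRST[A]={b}  FIRST[B]={b,c}
round 2:
  A via A→B a: +{c}
  FIRST[S]={a,b,c}  FIRST[A]={b,c}  FIRST[B]={b,c}
round 3: — fixpoint
  FIRST[S]={a,b,c}  FIRST[A]={b,c}  FIRST[B]={b,c}

FIRST(A) = ["b", "c"]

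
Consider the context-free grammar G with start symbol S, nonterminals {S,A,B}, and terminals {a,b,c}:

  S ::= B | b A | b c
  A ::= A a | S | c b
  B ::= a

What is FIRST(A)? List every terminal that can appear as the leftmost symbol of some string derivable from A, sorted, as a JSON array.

FIRST sets, iterate to fixpoint:
[1]
  A via A→c b: +{c}
  B via B→a: +{a}
  S via S→B: +{a}
  S via S→b A: +{b}
  S: {a,b}  A: {c}  B: {a}
[2]
  A via A→S: +{a,b}
  S: {a,b}  A: {a,b,c}  B: {a}
[3] — fixpoint
  S: {a,b}  A: {a,b,c}  B: {a}

FIRST(A) = ["a", "b", "c"]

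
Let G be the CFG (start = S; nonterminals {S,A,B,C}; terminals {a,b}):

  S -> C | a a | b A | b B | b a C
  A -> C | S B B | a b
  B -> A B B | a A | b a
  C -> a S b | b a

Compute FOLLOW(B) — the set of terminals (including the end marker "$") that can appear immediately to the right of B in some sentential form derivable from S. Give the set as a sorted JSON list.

FIRST sets, iterate to fixpoint:
pass 1:
  A via A→a b: +{a}
  B via B→A B B: +{a}
  B via B→b a: +{b}
  C via C→a S b: +{a}
  C via C→b a: +{b}
  S via S→C: +{a,b}
  FIRST[S]={a,b}  FIRST[A]={a}  FIRST[B]={a,b}  FIRST[C]={a,b}
pass 2:
  A via A→C: +{b}
  FIRST[S]={a,b}  FIRST[A]={a,b}  FIRST[B]={a,b}  FIRST[C]={a,b}
pass 3: — fixpoint
  FIRST[S]={a,b}  FIRST[A]={a,b}  FIRST[B]={a,b}  FIRST[C]={a,b}

Compute FOLLOW by fixpoint:
FOLLOW(S) := {$}
pass 1:
  A→S B B: FOLLOW(S) ⊇ FIRST(B) = {a,b}; new: +{a,b}
  A→S B B: FOLLOW(B) ⊇ FIRST(B) = {a,b}; new: +{a,b}
  B→A B B: FOLLOW(A) ⊇ FIRST(B) = {a,b}; new: +{a,b}
  S→C: FOLLOW(C) ⊇ FOLLOW(S) ⊇ {$,a,b}; new: +{$,a,b}
  S→b A: FOLLOW(A) ⊇ FOLLOW(S) ⊇ {$,a,b}; new: +{$}
  S→b B: FOLLOW(B) ⊇ FOLLOW(S) ⊇ {$,a,b}; new: +{$}
  S: {$,a,b}  A: {$,a,b}  B: {$,a,b}  C: {$,a,b}
pass 2: (no change)
  S: {$,a,b}  A: {$,a,b}  B: {$,a,b}  C: {$,a,b}

FOLLOW(B) = ["$", "a", "b"]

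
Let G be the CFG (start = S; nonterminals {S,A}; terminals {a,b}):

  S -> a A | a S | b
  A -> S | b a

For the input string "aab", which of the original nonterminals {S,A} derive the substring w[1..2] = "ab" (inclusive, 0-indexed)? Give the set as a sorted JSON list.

Convert to CNF:
  S -> T0 A | T0 S | b
  A -> T0 A | T0 S | T1 T0 | b
  T0 -> a
  T1 -> b

Fill CYK table bottom-up — only the sub-triangle for w[1..2]:
  [1..1]={T0}  "a"  orig:{}
  [2..2]={A,S,T1}  "b"  orig:{A,S}
  [1..2]={A,S}  "ab"

Original NTs in T[1,2] deriving "ab": ["A", "S"]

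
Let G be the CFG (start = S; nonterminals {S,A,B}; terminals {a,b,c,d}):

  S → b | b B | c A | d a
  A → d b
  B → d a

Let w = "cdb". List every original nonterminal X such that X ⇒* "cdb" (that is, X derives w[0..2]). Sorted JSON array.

CNF form of G:
  S -> T0 T2 | T1 B | T3 A | b
  A -> T0 T1
  B -> T0 T2
  T0 -> d
  T1 -> b
  T2 -> a
  T3 -> c

CYK table (by increasing span) — only the sub-triangle for w[0..2]:
  cell(0,0) c: {T3}  orig:{}
  cell(1,1) d: {T0}  orig:{}
  cell(2,2) b: {S,T1}  orig:{S}
  cell(0,1) cd: ∅
  cell(1,2) db: {A}
  cell(0,2) cdb: {S}

Original NTs in T[0,2] deriving "cdb": ["S"]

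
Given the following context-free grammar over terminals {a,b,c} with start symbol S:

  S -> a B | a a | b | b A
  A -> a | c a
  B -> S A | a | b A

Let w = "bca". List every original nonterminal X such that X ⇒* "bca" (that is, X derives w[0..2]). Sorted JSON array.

Convert to CNF:
  S -> T1 B | T1 T1 | T2 A | b
  A -> T0 T1 | a
  B -> S A | T2 A | a
  T0 -> c
  T1 -> a
  T2 -> b

CYK table (by increasing span) (cells [i..j] with 0 ≤ i ≤ j ≤ 2 only):
  cell(0,0) b: {S,T2}  orig:{S}
  cell(1,1) c: {T0}  orig:{}
  cell(2,2) a: {A,B,T1}  orig:{A,B}
  cell(0,1) bc: ∅
  cell(1,2) ca: {A}
  cell(0,2) bca: {B,S}

Original NTs in T[0,2] deriving "bca": ["B", "S"]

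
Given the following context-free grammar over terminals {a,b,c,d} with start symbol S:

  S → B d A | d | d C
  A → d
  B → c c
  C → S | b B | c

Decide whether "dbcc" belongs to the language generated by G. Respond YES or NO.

Convert to CNF:
  S -> B X4 | T1 C | d
  A -> d
  B -> T0 T0
  C -> B X3 | T1 C | T2 B | c | d
  T0 -> c
  T1 -> d
  T2 -> b
  X3 -> T1 A
  X4 -> T1 A

CYK fill:
  T[0,0] 'd' = {A,C,S,T1}  orig:{A,C,S}
  T[1,1] 'b' = {T2}  orig:{}
  T[2,2] 'c' = {C,T0}  orig:{C}
  T[3,3] 'c' = {C,T0}  orig:{C}
  T[0,1] 'db' = ∅
  T[1,2] 'bc' = ∅
  T[2,3] 'cc' = {B}
  T[0,2] 'dbc' = ∅
  T[1,3] 'bcc' = {C}
  T[0,3] 'dbcc' = {C,S}

S ∈ T[0,3] ⇒ YES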